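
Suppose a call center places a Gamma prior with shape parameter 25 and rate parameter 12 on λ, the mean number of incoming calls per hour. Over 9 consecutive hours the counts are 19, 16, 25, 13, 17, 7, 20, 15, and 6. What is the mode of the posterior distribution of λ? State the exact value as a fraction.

54/7

Total count: 19 + 16 + 25 + 13 + 17 + 7 + 20 + 15 + 6 = 138.
Total exposure: 9 hours.
Conjugate update: add total count to the shape and total exposure to the rate, giving Gamma(163, 21).
Posterior mode = (α'−1)/β' = 162/21 = 54/7.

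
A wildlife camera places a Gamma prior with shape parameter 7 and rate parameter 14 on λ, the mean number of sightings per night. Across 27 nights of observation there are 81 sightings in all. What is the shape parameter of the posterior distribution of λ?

Total count 81 over total exposure 27 nights.
Gamma(α, β) with Poisson data over total exposure Σt gives posterior Gamma(α+Σx, β+Σt) = Gamma(88, 41).

88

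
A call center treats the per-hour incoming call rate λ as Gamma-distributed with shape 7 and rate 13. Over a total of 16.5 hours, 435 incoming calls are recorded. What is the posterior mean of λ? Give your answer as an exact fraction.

Total count 435 over total exposure 16.5 hours.
The Gamma prior is conjugate for the Poisson rate, so λ | data ~ Gamma(7+435, 13+16.5) = Gamma(442, 59/2).
Posterior mean = α'/β' = 442/(59/2) = 884/59.

884/59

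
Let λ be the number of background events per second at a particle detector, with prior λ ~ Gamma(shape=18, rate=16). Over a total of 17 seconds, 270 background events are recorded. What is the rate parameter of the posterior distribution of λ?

33

Total count 270 over total exposure 17 seconds.
By Gamma–Poisson conjugacy, the posterior is Gamma(α + Σx, β + Σt) = Gamma(18 + 270, 16 + 17) = Gamma(288, 33).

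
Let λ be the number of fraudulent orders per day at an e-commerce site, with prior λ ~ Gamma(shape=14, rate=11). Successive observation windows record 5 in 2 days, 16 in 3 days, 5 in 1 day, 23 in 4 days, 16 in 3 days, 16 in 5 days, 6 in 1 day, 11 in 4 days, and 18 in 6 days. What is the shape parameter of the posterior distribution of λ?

130

Total count: 5 + 16 + 5 + 23 + 16 + 16 + 6 + 11 + 18 = 116.
Total exposure: 2 + 3 + 1 + 4 + 3 + 5 + 1 + 4 + 6 = 29 days.
By Gamma–Poisson conjugacy, the posterior is Gamma(α + Σx, β + Σt) = Gamma(14 + 116, 11 + 29) = Gamma(130, 40).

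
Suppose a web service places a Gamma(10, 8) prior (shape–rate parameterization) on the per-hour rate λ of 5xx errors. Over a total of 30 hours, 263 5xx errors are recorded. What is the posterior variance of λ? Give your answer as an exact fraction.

Total count 263 over total exposure 30 hours.
By Gamma–Poisson conjugacy, the posterior is Gamma(α + Σx, β + Σt) = Gamma(10 + 263, 8 + 30) = Gamma(273, 38).
Posterior variance = α'/β'² = 273/1444.

273/1444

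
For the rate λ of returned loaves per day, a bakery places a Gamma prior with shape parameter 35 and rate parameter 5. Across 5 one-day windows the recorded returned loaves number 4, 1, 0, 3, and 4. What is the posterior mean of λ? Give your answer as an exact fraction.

Total count: 4 + 1 + 0 + 3 + 4 = 12.
Total exposure: 5 days.
Gamma(α, β) with Poisson data over total exposure Σt gives posterior Gamma(α+Σx, β+Σt) = Gamma(47, 10).
Posterior mean = α'/β' = 47/10.

47/10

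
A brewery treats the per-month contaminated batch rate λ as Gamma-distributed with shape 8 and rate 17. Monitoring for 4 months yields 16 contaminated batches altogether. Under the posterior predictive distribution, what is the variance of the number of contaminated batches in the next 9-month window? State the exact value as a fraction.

720/49

Total count 16 over total exposure 4 months.
The Gamma prior is conjugate for the Poisson rate, so λ | data ~ Gamma(8+16, 17+4) = Gamma(24, 21).
The posterior predictive for a window of length T is Negative Binomial with variance T·α'·(β'+T)/β'² = 9·24·30/441 = 720/49.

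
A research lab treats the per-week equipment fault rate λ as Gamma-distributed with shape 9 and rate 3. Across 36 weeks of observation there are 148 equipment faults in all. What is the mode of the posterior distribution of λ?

Total count 148 over total exposure 36 weeks.
The Gamma prior is conjugate for the Poisson rate, so λ | data ~ Gamma(9+148, 3+36) = Gamma(157, 39).
Posterior mode = (α'−1)/β' = 156/39 = 4.

4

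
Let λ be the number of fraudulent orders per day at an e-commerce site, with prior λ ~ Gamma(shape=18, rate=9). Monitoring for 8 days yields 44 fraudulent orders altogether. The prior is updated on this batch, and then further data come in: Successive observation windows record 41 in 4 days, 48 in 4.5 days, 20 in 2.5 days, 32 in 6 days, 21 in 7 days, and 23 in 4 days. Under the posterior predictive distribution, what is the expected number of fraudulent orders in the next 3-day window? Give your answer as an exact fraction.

247/15

Total count 44 over total exposure 8 days.
After the first batch: Gamma(18 + 44, 9 + 8) = Gamma(62, 17).
Total count: 41 + 48 + 20 + 32 + 21 + 23 = 185.
Total exposure: 4 + 4.5 + 2.5 + 6 + 7 + 4 = 28 days.
After the second batch: Gamma(62 + 185, 17 + 28) = Gamma(247, 45).
Predictive mean over a 3-day window = T·E[λ|data] = 3·247/45 = 247/15.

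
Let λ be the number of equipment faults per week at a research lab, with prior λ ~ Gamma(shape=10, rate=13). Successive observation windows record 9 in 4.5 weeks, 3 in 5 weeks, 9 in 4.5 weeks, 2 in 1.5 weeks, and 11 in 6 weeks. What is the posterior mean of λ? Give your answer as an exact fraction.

Total count: 9 + 3 + 9 + 2 + 11 = 34.
Total exposure: 4.5 + 5 + 4.5 + 1.5 + 6 = 21.5 weeks.
The Gamma prior is conjugate for the Poisson rate, so λ | data ~ Gamma(10+34, 13+21.5) = Gamma(44, 69/2).
Posterior mean = α'/β' = 44/(69/2) = 88/69.

88/69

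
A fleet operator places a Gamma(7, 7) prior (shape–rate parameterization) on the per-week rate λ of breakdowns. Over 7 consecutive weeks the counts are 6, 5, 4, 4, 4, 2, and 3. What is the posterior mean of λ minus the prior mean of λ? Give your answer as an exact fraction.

Total count: 6 + 5 + 4 + 4 + 4 + 2 + 3 = 28.
Total exposure: 7 weeks.
By Gamma–Poisson conjugacy, the posterior is Gamma(α + Σx, β + Σt) = Gamma(7 + 28, 7 + 7) = Gamma(35, 14).
Posterior mean = 35/14 = 5/2; prior mean = 7/7 = 1. Difference = 5/2 − 1 = 3/2.

3/2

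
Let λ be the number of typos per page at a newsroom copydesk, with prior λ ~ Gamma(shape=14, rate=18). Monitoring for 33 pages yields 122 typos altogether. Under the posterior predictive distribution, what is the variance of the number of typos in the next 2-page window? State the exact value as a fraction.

848/153

Total count 122 over total exposure 33 pages.
The Gamma prior is conjugate for the Poisson rate, so λ | data ~ Gamma(14+122, 18+33) = Gamma(136, 51).
The posterior predictive for a window of length T is Negative Binomial with variance T·α'·(β'+T)/β'² = 2·136·53/2601 = 848/153.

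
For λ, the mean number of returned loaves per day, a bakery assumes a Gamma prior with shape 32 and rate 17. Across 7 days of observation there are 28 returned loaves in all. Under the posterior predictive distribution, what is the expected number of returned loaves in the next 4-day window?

Total count 28 over total exposure 7 days.
The Gamma prior is conjugate for the Poisson rate, so λ | data ~ Gamma(32+28, 17+7) = Gamma(60, 24).
Predictive mean over a 4-day window = T·E[λ|data] = 4·60/24 = 10.

10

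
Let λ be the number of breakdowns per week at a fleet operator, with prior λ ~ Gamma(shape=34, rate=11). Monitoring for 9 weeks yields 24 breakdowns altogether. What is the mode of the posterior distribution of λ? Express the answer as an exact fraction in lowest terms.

57/20

Total count 24 over total exposure 9 weeks.
The Gamma prior is conjugate for the Poisson rate, so λ | data ~ Gamma(34+24, 11+9) = Gamma(58, 20).
Posterior mode = (α'−1)/β' = 57/20.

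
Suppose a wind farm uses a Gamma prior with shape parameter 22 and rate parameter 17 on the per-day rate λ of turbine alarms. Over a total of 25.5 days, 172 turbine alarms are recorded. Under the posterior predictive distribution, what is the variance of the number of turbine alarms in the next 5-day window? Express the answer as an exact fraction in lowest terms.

7372/289

Total count 172 over total exposure 25.5 days.
Conjugate update: add total count to the shape and total exposure to the rate, giving Gamma(194, 85/2).
The posterior predictive for a window of length T is Negative Binomial with variance T·α'·(β'+T)/β'² = 5·194·(95/2)/(7225/4) = 7372/289.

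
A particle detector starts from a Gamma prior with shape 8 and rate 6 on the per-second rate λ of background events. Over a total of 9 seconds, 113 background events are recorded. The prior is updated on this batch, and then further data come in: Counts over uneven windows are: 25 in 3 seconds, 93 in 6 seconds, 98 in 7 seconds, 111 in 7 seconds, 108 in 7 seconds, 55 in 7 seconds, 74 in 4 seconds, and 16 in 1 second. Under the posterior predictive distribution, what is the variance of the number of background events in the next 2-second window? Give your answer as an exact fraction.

82718/3249

Total count 113 over total exposure 9 seconds.
After the first batch: Gamma(8 + 113, 6 + 9) = Gamma(121, 15).
Total count: 25 + 93 + 98 + 111 + 108 + 55 + 74 + 16 = 580.
Total exposure: 3 + 6 + 7 + 7 + 7 + 7 + 4 + 1 = 42 seconds.
After the second batch: Gamma(121 + 580, 15 + 42) = Gamma(701, 57).
The posterior predictive for a window of length T is Negative Binomial with variance T·α'·(β'+T)/β'² = 2·701·59/3249 = 82718/3249.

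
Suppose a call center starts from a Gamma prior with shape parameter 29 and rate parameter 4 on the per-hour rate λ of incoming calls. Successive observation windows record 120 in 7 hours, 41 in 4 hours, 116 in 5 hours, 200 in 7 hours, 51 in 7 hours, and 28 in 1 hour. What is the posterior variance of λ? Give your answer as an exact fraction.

Total count: 120 + 41 + 116 + 200 + 51 + 28 = 556.
Total exposure: 7 + 4 + 5 + 7 + 7 + 1 = 31 hours.
The Gamma prior is conjugate for the Poisson rate, so λ | data ~ Gamma(29+556, 4+31) = Gamma(585, 35).
Posterior variance = α'/β'² = 585/1225 = 117/245.

117/245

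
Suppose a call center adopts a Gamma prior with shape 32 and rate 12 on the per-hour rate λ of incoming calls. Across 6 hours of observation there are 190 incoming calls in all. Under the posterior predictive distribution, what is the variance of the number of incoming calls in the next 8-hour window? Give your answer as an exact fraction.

Total count 190 over total exposure 6 hours.
The Gamma prior is conjugate for the Poisson rate, so λ | data ~ Gamma(32+190, 12+6) = Gamma(222, 18).
The posterior predictive for a window of length T is Negative Binomial with variance T·α'·(β'+T)/β'² = 8·222·26/324 = 3848/27.

3848/27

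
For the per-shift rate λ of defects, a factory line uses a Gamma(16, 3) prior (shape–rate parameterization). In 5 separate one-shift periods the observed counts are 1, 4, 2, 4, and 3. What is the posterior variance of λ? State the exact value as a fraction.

Total count: 1 + 4 + 2 + 4 + 3 = 14.
Total exposure: 5 shifts.
The Gamma prior is conjugate for the Poisson rate, so λ | data ~ Gamma(16+14, 3+5) = Gamma(30, 8).
Posterior variance = α'/β'² = 30/64 = 15/32.

15/32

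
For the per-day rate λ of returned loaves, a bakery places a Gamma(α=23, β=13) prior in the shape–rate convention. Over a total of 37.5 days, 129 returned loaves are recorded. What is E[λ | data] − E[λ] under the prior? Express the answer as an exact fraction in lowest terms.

1629/1313

Total count 129 over total exposure 37.5 days.
The Gamma prior is conjugate for the Poisson rate, so λ | data ~ Gamma(23+129, 13+37.5) = Gamma(152, 101/2).
Posterior mean = 152/(101/2) = 304/101; prior mean = 23/13 = 23/13. Difference = 304/101 − 23/13 = 1629/1313.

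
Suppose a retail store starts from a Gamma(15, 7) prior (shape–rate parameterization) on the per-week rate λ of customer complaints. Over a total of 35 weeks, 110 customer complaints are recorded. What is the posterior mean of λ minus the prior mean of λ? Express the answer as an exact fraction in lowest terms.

5/6

Total count 110 over total exposure 35 weeks.
The Gamma prior is conjugate for the Poisson rate, so λ | data ~ Gamma(15+110, 7+35) = Gamma(125, 42).
Posterior mean = 125/42 = 125/42; prior mean = 15/7 = 15/7. Difference = 125/42 − 15/7 = 5/6.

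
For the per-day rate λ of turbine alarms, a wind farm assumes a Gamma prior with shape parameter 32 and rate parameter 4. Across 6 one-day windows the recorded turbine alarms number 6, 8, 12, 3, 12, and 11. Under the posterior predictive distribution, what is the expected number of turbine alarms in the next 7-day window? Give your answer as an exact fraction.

294/5

Total count: 6 + 8 + 12 + 3 + 12 + 11 = 52.
Total exposure: 6 days.
Gamma(α, β) with Poisson data over total exposure Σt gives posterior Gamma(α+Σx, β+Σt) = Gamma(84, 10).
Predictive mean over a 7-day window = T·E[λ|data] = 7·84/10 = 294/5.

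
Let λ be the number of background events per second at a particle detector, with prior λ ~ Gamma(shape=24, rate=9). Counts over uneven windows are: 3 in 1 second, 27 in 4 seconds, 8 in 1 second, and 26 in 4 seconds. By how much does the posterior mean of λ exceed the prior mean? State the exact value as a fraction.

Total count: 3 + 27 + 8 + 26 = 64.
Total exposure: 1 + 4 + 1 + 4 = 10 seconds.
The Gamma prior is conjugate for the Poisson rate, so λ | data ~ Gamma(24+64, 9+10) = Gamma(88, 19).
Posterior mean = 88/19 = 88/19; prior mean = 24/9 = 8/3. Difference = 88/19 − 8/3 = 112/57.

112/57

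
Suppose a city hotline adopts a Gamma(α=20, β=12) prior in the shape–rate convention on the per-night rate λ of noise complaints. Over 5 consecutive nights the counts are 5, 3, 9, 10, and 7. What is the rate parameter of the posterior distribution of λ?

17

Total count: 5 + 3 + 9 + 10 + 7 = 34.
Total exposure: 5 nights.
By Gamma–Poisson conjugacy, the posterior is Gamma(α + Σx, β + Σt) = Gamma(20 + 34, 12 + 5) = Gamma(54, 17).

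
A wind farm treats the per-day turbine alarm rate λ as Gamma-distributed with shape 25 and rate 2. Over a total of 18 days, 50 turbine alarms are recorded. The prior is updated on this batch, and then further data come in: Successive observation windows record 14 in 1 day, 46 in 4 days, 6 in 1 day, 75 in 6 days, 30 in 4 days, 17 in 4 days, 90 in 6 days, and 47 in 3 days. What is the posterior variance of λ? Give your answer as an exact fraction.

Total count 50 over total exposure 18 days.
After the first batch: Gamma(25 + 50, 2 + 18) = Gamma(75, 20).
Total count: 14 + 46 + 6 + 75 + 30 + 17 + 90 + 47 = 325.
Total exposure: 1 + 4 + 1 + 6 + 4 + 4 + 6 + 3 = 29 days.
After the second batch: Gamma(75 + 325, 20 + 29) = Gamma(400, 49).
Posterior variance = α'/β'² = 400/2401.

400/2401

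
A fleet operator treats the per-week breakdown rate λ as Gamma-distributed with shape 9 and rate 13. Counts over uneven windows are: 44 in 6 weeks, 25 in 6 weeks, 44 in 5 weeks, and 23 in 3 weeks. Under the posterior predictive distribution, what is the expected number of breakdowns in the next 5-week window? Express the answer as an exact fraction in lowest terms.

725/33

Total count: 44 + 25 + 44 + 23 = 136.
Total exposure: 6 + 6 + 5 + 3 = 20 weeks.
Conjugate update: add total count to the shape and total exposure to the rate, giving Gamma(145, 33).
Predictive mean over a 5-week window = T·E[λ|data] = 5·145/33 = 725/33.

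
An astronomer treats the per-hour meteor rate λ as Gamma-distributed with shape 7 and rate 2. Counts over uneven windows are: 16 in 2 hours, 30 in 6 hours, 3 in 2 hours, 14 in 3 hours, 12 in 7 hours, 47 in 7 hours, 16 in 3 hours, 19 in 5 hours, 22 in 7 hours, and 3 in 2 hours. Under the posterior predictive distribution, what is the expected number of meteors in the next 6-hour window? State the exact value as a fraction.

567/23

Total count: 16 + 30 + 3 + 14 + 12 + 47 + 16 + 19 + 22 + 3 = 182.
Total exposure: 2 + 6 + 2 + 3 + 7 + 7 + 3 + 5 + 7 + 2 = 44 hours.
The Gamma prior is conjugate for the Poisson rate, so λ | data ~ Gamma(7+182, 2+44) = Gamma(189, 46).
Predictive mean over a 6-hour window = T·E[λ|data] = 6·189/46 = 567/23.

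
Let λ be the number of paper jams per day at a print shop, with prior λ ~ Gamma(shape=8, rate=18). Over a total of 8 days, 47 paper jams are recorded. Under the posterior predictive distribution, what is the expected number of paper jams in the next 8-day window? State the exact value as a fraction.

220/13

Total count 47 over total exposure 8 days.
Gamma(α, β) with Poisson data over total exposure Σt gives posterior Gamma(α+Σx, β+Σt) = Gamma(55, 26).
Predictive mean over an 8-day window = T·E[λ|data] = 8·55/26 = 220/13.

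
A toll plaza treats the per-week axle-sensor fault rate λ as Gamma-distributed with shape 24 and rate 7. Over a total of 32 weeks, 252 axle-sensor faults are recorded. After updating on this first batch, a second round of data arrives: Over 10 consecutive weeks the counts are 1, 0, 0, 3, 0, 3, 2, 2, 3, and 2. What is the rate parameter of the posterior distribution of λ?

Total count 252 over total exposure 32 weeks.
After the first batch: Gamma(24 + 252, 7 + 32) = Gamma(276, 39).
Total count: 1 + 0 + 0 + 3 + 0 + 3 + 2 + 2 + 3 + 2 = 16.
Total exposure: 10 weeks.
After the second batch: Gamma(276 + 16, 39 + 10) = Gamma(292, 49).

49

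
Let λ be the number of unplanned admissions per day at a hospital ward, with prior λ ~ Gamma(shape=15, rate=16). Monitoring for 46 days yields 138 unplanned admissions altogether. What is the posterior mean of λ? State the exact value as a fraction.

153/62

Total count 138 over total exposure 46 days.
By Gamma–Poisson conjugacy, the posterior is Gamma(α + Σx, β + Σt) = Gamma(15 + 138, 16 + 46) = Gamma(153, 62).
Posterior mean = α'/β' = 153/62.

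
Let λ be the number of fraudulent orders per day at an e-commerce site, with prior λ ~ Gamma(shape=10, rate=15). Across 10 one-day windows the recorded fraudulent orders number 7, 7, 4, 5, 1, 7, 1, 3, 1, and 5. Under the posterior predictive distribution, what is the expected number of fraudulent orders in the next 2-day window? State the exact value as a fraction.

102/25

Total count: 7 + 7 + 4 + 5 + 1 + 7 + 1 + 3 + 1 + 5 = 41.
Total exposure: 10 days.
Conjugate update: add total count to the shape and total exposure to the rate, giving Gamma(51, 25).
Predictive mean over a 2-day window = T·E[λ|data] = 2·51/25 = 102/25.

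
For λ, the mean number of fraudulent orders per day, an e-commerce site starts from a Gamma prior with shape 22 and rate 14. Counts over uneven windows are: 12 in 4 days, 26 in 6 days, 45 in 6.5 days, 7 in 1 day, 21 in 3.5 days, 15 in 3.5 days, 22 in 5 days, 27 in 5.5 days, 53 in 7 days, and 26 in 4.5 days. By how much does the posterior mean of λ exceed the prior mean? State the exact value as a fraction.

Total count: 12 + 26 + 45 + 7 + 21 + 15 + 22 + 27 + 53 + 26 = 254.
Total exposure: 4 + 6 + 6.5 + 1 + 3.5 + 3.5 + 5 + 5.5 + 7 + 4.5 = 46.5 days.
Gamma(α, β) with Poisson data over total exposure Σt gives posterior Gamma(α+Σx, β+Σt) = Gamma(276, 121/2).
Posterior mean = 276/(121/2) = 552/121; prior mean = 22/14 = 11/7. Difference = 552/121 − 11/7 = 2533/847.

2533/847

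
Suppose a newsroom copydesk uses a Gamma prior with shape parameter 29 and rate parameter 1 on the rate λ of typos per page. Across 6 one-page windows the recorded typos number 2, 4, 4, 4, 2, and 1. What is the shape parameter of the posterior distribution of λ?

Total count: 2 + 4 + 4 + 4 + 2 + 1 = 17.
Total exposure: 6 pages.
Conjugate update: add total count to the shape and total exposure to the rate, giving Gamma(46, 7).

46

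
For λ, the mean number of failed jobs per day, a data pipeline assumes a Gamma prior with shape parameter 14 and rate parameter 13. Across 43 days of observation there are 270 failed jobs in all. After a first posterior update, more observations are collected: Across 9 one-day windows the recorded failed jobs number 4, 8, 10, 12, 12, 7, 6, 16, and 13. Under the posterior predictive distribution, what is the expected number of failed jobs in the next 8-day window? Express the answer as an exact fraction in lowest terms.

Total count 270 over total exposure 43 days.
After the first batch: Gamma(14 + 270, 13 + 43) = Gamma(284, 56).
Total count: 4 + 8 + 10 + 12 + 12 + 7 + 6 + 16 + 13 = 88.
Total exposure: 9 days.
After the second batch: Gamma(284 + 88, 56 + 9) = Gamma(372, 65).
Predictive mean over an 8-day window = T·E[λ|data] = 8·372/65 = 2976/65.

2976/65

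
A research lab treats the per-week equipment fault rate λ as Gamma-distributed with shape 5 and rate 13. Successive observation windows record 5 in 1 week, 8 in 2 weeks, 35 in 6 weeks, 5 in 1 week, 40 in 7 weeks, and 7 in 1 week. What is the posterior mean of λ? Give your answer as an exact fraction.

Total count: 5 + 8 + 35 + 5 + 40 + 7 = 100.
Total exposure: 1 + 2 + 6 + 1 + 7 + 1 = 18 weeks.
Gamma(α, β) with Poisson data over total exposure Σt gives posterior Gamma(α+Σx, β+Σt) = Gamma(105, 31).
Posterior mean = α'/β' = 105/31.

105/31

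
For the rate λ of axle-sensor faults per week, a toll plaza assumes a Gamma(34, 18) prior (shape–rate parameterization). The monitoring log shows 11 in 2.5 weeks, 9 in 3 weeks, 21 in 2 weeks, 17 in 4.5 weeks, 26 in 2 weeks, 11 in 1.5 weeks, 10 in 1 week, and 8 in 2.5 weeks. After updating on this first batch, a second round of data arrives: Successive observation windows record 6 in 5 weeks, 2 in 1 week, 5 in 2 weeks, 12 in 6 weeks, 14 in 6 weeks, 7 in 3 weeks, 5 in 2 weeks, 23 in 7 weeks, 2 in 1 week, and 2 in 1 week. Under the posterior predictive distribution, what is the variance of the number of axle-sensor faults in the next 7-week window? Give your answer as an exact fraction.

122850/5041

Total count: 11 + 9 + 21 + 17 + 26 + 11 + 10 + 8 = 113.
Total exposure: 2.5 + 3 + 2 + 4.5 + 2 + 1.5 + 1 + 2.5 = 19 weeks.
After the first batch: Gamma(34 + 113, 18 + 19) = Gamma(147, 37).
Total count: 6 + 2 + 5 + 12 + 14 + 7 + 5 + 23 + 2 + 2 = 78.
Total exposure: 5 + 1 + 2 + 6 + 6 + 3 + 2 + 7 + 1 + 1 = 34 weeks.
After the second batch: Gamma(147 + 78, 37 + 34) = Gamma(225, 71).
The posterior predictive for a window of length T is Negative Binomial with variance T·α'·(β'+T)/β'² = 7·225·78/5041 = 122850/5041.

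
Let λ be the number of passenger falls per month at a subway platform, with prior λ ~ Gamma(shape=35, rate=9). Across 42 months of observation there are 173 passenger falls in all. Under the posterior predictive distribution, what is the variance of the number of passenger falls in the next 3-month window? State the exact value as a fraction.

Total count 173 over total exposure 42 months.
Conjugate update: add total count to the shape and total exposure to the rate, giving Gamma(208, 51).
The posterior predictive for a window of length T is Negative Binomial with variance T·α'·(β'+T)/β'² = 3·208·54/2601 = 3744/289.

3744/289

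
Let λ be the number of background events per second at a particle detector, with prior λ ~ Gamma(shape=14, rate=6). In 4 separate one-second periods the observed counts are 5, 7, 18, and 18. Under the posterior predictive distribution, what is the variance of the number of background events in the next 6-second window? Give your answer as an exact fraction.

1488/25

Total count: 5 + 7 + 18 + 18 = 48.
Total exposure: 4 seconds.
The Gamma prior is conjugate for the Poisson rate, so λ | data ~ Gamma(14+48, 6+4) = Gamma(62, 10).
The posterior predictive for a window of length T is Negative Binomial with variance T·α'·(β'+T)/β'² = 6·62·16/100 = 1488/25.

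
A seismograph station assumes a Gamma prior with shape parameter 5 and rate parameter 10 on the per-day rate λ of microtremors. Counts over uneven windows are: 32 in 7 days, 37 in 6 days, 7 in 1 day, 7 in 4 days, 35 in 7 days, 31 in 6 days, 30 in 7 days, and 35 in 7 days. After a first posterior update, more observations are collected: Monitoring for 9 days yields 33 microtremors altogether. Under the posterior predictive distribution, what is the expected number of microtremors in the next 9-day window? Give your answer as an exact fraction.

Total count: 32 + 37 + 7 + 7 + 35 + 31 + 30 + 35 = 214.
Total exposure: 7 + 6 + 1 + 4 + 7 + 6 + 7 + 7 = 45 days.
After the first batch: Gamma(5 + 214, 10 + 45) = Gamma(219, 55).
Total count 33 over total exposure 9 days.
After the second batch: Gamma(219 + 33, 55 + 9) = Gamma(252, 64).
Predictive mean over a 9-day window = T·E[λ|data] = 9·252/64 = 567/16.

567/16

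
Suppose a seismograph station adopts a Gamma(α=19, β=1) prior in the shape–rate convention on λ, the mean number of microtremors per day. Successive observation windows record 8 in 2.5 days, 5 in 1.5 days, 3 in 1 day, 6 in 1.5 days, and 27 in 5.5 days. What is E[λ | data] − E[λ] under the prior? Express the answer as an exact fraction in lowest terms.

Total count: 8 + 5 + 3 + 6 + 27 = 49.
Total exposure: 2.5 + 1.5 + 1 + 1.5 + 5.5 = 12 days.
The Gamma prior is conjugate for the Poisson rate, so λ | data ~ Gamma(19+49, 1+12) = Gamma(68, 13).
Posterior mean = 68/13 = 68/13; prior mean = 19/1 = 19. Difference = 68/13 − 19 = -179/13.

-179/13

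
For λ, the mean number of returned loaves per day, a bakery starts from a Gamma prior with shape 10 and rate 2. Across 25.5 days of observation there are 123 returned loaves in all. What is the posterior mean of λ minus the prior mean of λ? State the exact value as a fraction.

Total count 123 over total exposure 25.5 days.
Conjugate update: add total count to the shape and total exposure to the rate, giving Gamma(133, 55/2).
Posterior mean = 133/(55/2) = 266/55; prior mean = 10/2 = 5. Difference = 266/55 − 5 = -9/55.

-9/55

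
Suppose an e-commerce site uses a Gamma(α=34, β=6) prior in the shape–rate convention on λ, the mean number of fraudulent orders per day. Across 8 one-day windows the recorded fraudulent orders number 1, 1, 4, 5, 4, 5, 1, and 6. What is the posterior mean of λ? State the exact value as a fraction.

61/14

Total count: 1 + 1 + 4 + 5 + 4 + 5 + 1 + 6 = 27.
Total exposure: 8 days.
The Gamma prior is conjugate for the Poisson rate, so λ | data ~ Gamma(34+27, 6+8) = Gamma(61, 14).
Posterior mean = α'/β' = 61/14.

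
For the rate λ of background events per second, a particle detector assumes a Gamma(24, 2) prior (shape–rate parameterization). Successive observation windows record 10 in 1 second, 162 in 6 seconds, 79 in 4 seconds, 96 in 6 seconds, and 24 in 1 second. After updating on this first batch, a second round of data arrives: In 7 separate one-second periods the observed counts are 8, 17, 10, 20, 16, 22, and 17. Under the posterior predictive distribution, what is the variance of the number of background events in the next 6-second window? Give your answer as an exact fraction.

11110/81

Total count: 10 + 162 + 79 + 96 + 24 = 371.
Total exposure: 1 + 6 + 4 + 6 + 1 = 18 seconds.
After the first batch: Gamma(24 + 371, 2 + 18) = Gamma(395, 20).
Total count: 8 + 17 + 10 + 20 + 16 + 22 + 17 = 110.
Total exposure: 7 seconds.
After the second batch: Gamma(395 + 110, 20 + 7) = Gamma(505, 27).
The posterior predictive for a window of length T is Negative Binomial with variance T·α'·(β'+T)/β'² = 6·505·33/729 = 11110/81.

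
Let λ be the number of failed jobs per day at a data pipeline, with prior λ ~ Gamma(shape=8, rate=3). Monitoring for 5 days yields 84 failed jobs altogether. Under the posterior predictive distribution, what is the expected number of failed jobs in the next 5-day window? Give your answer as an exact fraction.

Total count 84 over total exposure 5 days.
The Gamma prior is conjugate for the Poisson rate, so λ | data ~ Gamma(8+84, 3+5) = Gamma(92, 8).
Predictive mean over a 5-day window = T·E[λ|data] = 5·92/8 = 115/2.

115/2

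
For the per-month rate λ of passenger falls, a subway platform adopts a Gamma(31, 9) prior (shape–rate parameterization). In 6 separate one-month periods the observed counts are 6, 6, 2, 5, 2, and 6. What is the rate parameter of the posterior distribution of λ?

Total count: 6 + 6 + 2 + 5 + 2 + 6 = 27.
Total exposure: 6 months.
The Gamma prior is conjugate for the Poisson rate, so λ | data ~ Gamma(31+27, 9+6) = Gamma(58, 15).

15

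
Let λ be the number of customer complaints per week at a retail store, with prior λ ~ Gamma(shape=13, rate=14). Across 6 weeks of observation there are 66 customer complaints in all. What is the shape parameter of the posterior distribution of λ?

Total count 66 over total exposure 6 weeks.
By Gamma–Poisson conjugacy, the posterior is Gamma(α + Σx, β + Σt) = Gamma(13 + 66, 14 + 6) = Gamma(79, 20).

79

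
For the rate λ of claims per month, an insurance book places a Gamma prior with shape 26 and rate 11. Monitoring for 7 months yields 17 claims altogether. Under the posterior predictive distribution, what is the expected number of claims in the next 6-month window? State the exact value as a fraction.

Total count 17 over total exposure 7 months.
The Gamma prior is conjugate for the Poisson rate, so λ | data ~ Gamma(26+17, 11+7) = Gamma(43, 18).
Predictive mean over a 6-month window = T·E[λ|data] = 6·43/18 = 43/3.

43/3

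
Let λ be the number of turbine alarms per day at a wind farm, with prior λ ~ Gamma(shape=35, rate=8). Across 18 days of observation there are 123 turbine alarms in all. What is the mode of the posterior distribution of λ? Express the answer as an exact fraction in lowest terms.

157/26

Total count 123 over total exposure 18 days.
Conjugate update: add total count to the shape and total exposure to the rate, giving Gamma(158, 26).
Posterior mode = (α'−1)/β' = 157/26.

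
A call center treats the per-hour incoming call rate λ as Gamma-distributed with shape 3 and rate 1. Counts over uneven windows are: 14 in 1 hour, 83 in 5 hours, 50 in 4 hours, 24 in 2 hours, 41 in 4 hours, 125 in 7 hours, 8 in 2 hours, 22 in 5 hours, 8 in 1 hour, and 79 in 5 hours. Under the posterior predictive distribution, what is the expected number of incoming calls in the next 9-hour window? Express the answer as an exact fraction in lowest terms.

Total count: 14 + 83 + 50 + 24 + 41 + 125 + 8 + 22 + 8 + 79 = 454.
Total exposure: 1 + 5 + 4 + 2 + 4 + 7 + 2 + 5 + 1 + 5 = 36 hours.
Posterior: α' = 3 + 454 = 457, β' = 1 + 36 = 37.
Predictive mean over a 9-hour window = T·E[λ|data] = 9·457/37 = 4113/37.

4113/37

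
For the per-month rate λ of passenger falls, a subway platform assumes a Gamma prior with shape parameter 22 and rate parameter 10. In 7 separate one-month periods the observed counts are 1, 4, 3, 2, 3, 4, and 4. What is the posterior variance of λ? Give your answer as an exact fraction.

43/289

Total count: 1 + 4 + 3 + 2 + 3 + 4 + 4 = 21.
Total exposure: 7 months.
Conjugate update: add total count to the shape and total exposure to the rate, giving Gamma(43, 17).
Posterior variance = α'/β'² = 43/289.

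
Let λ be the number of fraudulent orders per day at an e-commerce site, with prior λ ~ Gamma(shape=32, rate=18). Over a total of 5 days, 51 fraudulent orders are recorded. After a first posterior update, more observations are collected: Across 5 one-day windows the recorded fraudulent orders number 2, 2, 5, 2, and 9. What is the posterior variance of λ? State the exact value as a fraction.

103/784

Total count 51 over total exposure 5 days.
After the first batch: Gamma(32 + 51, 18 + 5) = Gamma(83, 23).
Total count: 2 + 2 + 5 + 2 + 9 = 20.
Total exposure: 5 days.
After the second batch: Gamma(83 + 20, 23 + 5) = Gamma(103, 28).
Posterior variance = α'/β'² = 103/784.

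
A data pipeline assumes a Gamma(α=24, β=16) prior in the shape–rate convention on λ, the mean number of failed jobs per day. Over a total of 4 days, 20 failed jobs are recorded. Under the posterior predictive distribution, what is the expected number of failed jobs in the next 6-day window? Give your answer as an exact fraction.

Total count 20 over total exposure 4 days.
Posterior: α' = 24 + 20 = 44, β' = 16 + 4 = 20.
Predictive mean over a 6-day window = T·E[λ|data] = 6·44/20 = 66/5.

66/5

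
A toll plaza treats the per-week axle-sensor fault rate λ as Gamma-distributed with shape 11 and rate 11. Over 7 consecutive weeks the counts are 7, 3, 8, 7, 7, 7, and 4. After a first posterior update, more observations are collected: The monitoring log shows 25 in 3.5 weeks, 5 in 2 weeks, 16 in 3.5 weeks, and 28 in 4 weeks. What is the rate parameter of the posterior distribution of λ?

Total count: 7 + 3 + 8 + 7 + 7 + 7 + 4 = 43.
Total exposure: 7 weeks.
After the first batch: Gamma(11 + 43, 11 + 7) = Gamma(54, 18).
Total count: 25 + 5 + 16 + 28 = 74.
Total exposure: 3.5 + 2 + 3.5 + 4 = 13 weeks.
After the second batch: Gamma(54 + 74, 18 + 13) = Gamma(128, 31).

31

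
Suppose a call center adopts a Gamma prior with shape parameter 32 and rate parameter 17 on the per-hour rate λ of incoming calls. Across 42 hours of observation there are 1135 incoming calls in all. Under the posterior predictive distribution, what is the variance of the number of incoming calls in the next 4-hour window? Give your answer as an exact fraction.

Total count 1135 over total exposure 42 hours.
Posterior: α' = 32 + 1135 = 1167, β' = 17 + 42 = 59.
The posterior predictive for a window of length T is Negative Binomial with variance T·α'·(β'+T)/β'² = 4·1167·63/3481 = 294084/3481.

294084/3481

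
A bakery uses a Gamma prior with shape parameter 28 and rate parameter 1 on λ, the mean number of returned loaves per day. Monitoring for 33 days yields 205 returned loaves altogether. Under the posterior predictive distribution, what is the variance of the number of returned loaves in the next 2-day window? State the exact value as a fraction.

Total count 205 over total exposure 33 days.
Posterior: α' = 28 + 205 = 233, β' = 1 + 33 = 34.
The posterior predictive for a window of length T is Negative Binomial with variance T·α'·(β'+T)/β'² = 2·233·36/1156 = 4194/289.

4194/289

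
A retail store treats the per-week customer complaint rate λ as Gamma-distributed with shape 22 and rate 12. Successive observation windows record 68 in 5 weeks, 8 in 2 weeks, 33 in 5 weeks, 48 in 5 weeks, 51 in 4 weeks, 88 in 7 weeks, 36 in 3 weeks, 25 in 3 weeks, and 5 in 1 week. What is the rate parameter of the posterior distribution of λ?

47

Total count: 68 + 8 + 33 + 48 + 51 + 88 + 36 + 25 + 5 = 362.
Total exposure: 5 + 2 + 5 + 5 + 4 + 7 + 3 + 3 + 1 = 35 weeks.
Gamma(α, β) with Poisson data over total exposure Σt gives posterior Gamma(α+Σx, β+Σt) = Gamma(384, 47).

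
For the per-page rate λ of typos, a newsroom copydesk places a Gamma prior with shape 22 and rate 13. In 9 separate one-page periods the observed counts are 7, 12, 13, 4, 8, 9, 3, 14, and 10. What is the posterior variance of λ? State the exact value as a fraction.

51/242

Total count: 7 + 12 + 13 + 4 + 8 + 9 + 3 + 14 + 10 = 80.
Total exposure: 9 pages.
Posterior: α' = 22 + 80 = 102, β' = 13 + 9 = 22.
Posterior variance = α'/β'² = 102/484 = 51/242.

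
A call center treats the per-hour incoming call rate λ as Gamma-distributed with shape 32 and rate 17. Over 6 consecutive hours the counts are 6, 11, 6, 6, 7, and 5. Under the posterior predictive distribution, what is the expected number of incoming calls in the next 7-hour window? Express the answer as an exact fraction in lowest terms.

511/23

Total count: 6 + 11 + 6 + 6 + 7 + 5 = 41.
Total exposure: 6 hours.
Posterior: α' = 32 + 41 = 73, β' = 17 + 6 = 23.
Predictive mean over a 7-hour window = T·E[λ|data] = 7·73/23 = 511/23.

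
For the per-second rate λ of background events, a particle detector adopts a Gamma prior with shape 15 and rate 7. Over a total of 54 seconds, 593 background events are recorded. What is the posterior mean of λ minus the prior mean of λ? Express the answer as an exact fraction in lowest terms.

3341/427

Total count 593 over total exposure 54 seconds.
By Gamma–Poisson conjugacy, the posterior is Gamma(α + Σx, β + Σt) = Gamma(15 + 593, 7 + 54) = Gamma(608, 61).
Posterior mean = 608/61 = 608/61; prior mean = 15/7 = 15/7. Difference = 608/61 − 15/7 = 3341/427.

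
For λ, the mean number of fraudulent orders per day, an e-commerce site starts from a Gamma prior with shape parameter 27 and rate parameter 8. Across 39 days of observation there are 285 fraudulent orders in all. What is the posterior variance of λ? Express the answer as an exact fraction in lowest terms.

312/2209

Total count 285 over total exposure 39 days.
Conjugate update: add total count to the shape and total exposure to the rate, giving Gamma(312, 47).
Posterior variance = α'/β'² = 312/2209.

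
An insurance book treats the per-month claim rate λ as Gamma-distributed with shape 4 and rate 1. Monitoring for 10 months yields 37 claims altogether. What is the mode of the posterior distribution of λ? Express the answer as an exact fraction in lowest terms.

40/11

Total count 37 over total exposure 10 months.
By Gamma–Poisson conjugacy, the posterior is Gamma(α + Σx, β + Σt) = Gamma(4 + 37, 1 + 10) = Gamma(41, 11).
Posterior mode = (α'−1)/β' = 40/11.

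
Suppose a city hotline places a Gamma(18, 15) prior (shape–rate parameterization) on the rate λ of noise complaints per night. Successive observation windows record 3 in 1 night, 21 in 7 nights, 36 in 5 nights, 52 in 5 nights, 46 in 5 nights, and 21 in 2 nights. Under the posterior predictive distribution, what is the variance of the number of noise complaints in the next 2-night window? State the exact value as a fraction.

Total count: 3 + 21 + 36 + 52 + 46 + 21 = 179.
Total exposure: 1 + 7 + 5 + 5 + 5 + 2 = 25 nights.
The Gamma prior is conjugate for the Poisson rate, so λ | data ~ Gamma(18+179, 15+25) = Gamma(197, 40).
The posterior predictive for a window of length T is Negative Binomial with variance T·α'·(β'+T)/β'² = 2·197·42/1600 = 4137/400.

4137/400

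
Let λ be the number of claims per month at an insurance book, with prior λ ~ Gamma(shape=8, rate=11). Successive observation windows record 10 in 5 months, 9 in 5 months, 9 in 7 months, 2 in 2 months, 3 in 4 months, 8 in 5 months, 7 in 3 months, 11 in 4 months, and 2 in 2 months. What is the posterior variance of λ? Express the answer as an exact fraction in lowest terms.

Total count: 10 + 9 + 9 + 2 + 3 + 8 + 7 + 11 + 2 = 61.
Total exposure: 5 + 5 + 7 + 2 + 4 + 5 + 3 + 4 + 2 = 37 months.
Posterior: α' = 8 + 61 = 69, β' = 11 + 37 = 48.
Posterior variance = α'/β'² = 69/2304 = 23/768.

23/768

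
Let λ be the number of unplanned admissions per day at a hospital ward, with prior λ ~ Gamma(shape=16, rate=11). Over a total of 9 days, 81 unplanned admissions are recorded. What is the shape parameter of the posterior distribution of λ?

97

Total count 81 over total exposure 9 days.
Posterior: α' = 16 + 81 = 97, β' = 11 + 9 = 20.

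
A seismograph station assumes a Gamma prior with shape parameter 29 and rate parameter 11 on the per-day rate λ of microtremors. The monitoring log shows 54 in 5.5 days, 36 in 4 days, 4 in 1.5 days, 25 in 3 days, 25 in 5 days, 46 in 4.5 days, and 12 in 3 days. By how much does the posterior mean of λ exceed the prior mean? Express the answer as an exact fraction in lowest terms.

969/275

Total count: 54 + 36 + 4 + 25 + 25 + 46 + 12 = 202.
Total exposure: 5.5 + 4 + 1.5 + 3 + 5 + 4.5 + 3 = 26.5 days.
Posterior: α' = 29 + 202 = 231, β' = 11 + 26.5 = 75/2.
Posterior mean = 231/(75/2) = 154/25; prior mean = 29/11 = 29/11. Difference = 154/25 − 29/11 = 969/275.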